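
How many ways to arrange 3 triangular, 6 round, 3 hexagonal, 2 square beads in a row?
14! / (3! × 6! × 3! × 2!) = 1681680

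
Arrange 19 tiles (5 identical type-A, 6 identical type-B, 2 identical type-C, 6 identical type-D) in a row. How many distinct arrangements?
19! / (5! × 6! × 2! × 6!) = 977728752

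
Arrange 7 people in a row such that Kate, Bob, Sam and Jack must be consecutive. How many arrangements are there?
Treat the 4 as one block: (7-4+1)! × 4! = 24 × 24 = 576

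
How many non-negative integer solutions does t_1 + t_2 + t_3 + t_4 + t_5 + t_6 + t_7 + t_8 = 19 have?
C(19+8-1, 8-1) = C(26, 7) = 657800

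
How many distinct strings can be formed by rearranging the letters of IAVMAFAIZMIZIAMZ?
16! / (3! × 1! × 1! × 4! × 4! × 3!) = 1009008000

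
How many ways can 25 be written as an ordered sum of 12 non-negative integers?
C(25+12-1, 12-1) = C(36, 11) = 600805296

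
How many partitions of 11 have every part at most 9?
Let r_j(i) = number of partitions of i into parts ≤ j, for i = 0..11. r_1(i) = 1 for all i; r_j(i) = r_{j-1}(i) + r_j(i-j). Rows j = 2..9: ≤2: 1 1 2 2 3 3 4 4 5 5 6 6; ≤3: 1 1 2 3 4 5 7 8 10 12 14 16; ≤4: 1 1 2 3 5 6 9 11 15 18 23 27; ≤5: 1 1 2 3 5 7 10 13 18 23 30 37; ≤6: 1 1 2 3 5 7 11 14 20 26 35 44; ≤7: 1 1 2 3 5 7 11 15 21 28 38 49; ≤8: 1 1 2 3 5 7 11 15 22 29 40 52; ≤9: 1 1 2 3 5 7 11 15 22 30 41 54. r_9(11) = 54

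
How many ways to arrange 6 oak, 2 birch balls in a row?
8! / (6! × 2!) = 28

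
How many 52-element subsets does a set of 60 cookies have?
C(60,52) = 60!/(52!×8!) = 2558620845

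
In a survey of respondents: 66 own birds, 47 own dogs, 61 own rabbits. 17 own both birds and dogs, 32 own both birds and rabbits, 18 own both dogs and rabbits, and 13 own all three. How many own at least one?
|A∪B∪C| = 66+47+61-17-32-18+13 = 120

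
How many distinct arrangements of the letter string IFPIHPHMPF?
10! / (2! × 3! × 2! × 2! × 1!) = 75600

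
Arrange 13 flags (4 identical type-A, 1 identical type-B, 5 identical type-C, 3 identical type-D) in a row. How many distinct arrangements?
13! / (4! × 1! × 5! × 3!) = 360360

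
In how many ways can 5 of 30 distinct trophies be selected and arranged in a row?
P(30,5) = 30!/(30-5)! = 17100720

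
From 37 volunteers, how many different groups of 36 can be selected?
C(37,36) = 37!/(36!×1!) = 37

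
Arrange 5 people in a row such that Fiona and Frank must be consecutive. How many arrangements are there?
Treat the 2 as one block: (5-2+1)! × 2! = 24 × 2 = 48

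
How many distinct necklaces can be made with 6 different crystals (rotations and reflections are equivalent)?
(6-1)!/2 = 120/2 = 60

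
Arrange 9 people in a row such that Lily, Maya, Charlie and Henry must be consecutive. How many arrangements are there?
Treat the 4 as one block: (9-4+1)! × 4! = 720 × 24 = 17280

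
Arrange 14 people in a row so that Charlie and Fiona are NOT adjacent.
Total - adjacent = 14! - (14-1)!×2 = 87178291200 - 12454041600 = 74724249600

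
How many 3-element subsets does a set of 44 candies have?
C(44,3) = 44!/(3!×41!) = 13244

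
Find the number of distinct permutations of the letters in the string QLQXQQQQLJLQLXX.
15! / (3! × 7! × 1! × 4!) = 1801800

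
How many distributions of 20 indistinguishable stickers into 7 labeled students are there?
C(20+7-1, 7-1) = C(26, 6) = 230230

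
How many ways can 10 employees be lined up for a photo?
10! = 3628800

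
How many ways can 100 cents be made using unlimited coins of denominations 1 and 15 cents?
Coefficient of x^100 in 1/(1-x^1) · 1/(1-x^15). Use j coins of 15 for j = 0..⌊100/15⌋ = 6, the rest in 1s: 6 + 1 = 7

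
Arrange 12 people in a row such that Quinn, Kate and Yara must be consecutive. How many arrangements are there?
Treat the 3 as one block: (12-3+1)! × 3! = 3628800 × 6 = 21772800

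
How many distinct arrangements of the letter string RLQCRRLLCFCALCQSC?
17! / (1! × 4! × 5! × 1! × 1! × 2! × 3!) = 10291881600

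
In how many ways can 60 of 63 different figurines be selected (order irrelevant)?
C(63,60) = 63!/(60!×3!) = 39711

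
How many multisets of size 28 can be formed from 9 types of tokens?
C(28+9-1, 9-1) = C(36, 8) = 30260340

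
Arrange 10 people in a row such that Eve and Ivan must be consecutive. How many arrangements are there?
Treat the 2 as one block: (10-2+1)! × 2! = 362880 × 2 = 725760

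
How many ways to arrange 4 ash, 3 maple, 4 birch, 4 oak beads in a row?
15! / (4! × 3! × 4! × 4!) = 15765750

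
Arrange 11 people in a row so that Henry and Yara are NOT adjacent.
Total - adjacent = 11! - (11-1)!×2 = 39916800 - 7257600 = 32659200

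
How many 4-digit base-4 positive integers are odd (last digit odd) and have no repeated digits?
Last∈{1,3}. Last=0: 0. Last nonzero: 2×2×P(2,2) = 8. Total = 8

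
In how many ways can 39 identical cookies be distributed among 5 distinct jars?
C(39+5-1, 5-1) = C(43, 4) = 123410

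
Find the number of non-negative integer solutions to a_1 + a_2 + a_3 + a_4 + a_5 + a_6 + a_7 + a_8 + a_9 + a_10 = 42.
C(42+10-1, 10-1) = C(51, 9) = 3042312350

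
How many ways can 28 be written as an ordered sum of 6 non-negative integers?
C(28+6-1, 6-1) = C(33, 5) = 237336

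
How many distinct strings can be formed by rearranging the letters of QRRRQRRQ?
8! / (3! × 5!) = 56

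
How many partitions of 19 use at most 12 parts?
By conjugation, equals partitions of 19 into parts ≤ 12. Let r_j(i) = number of partitions of i into parts ≤ j, for i = 0..19. r_1(i) = 1 for all i; r_j(i) = r_{j-1}(i) + r_j(i-j). Rows j = 2..12: ≤2: 1 1 2 2 3 3 4 4 5 5 6 6 7 7 8 8 9 9 10 10; ≤3: 1 1 2 3 4 5 7 8 10 12 14 16 19 21 24 27 30 33 37 40; ≤4: 1 1 2 3 5 6 9 11 15 18 23 27 34 39 47 54 64 72 84 94; ≤5: 1 1 2 3 5 7 10 13 18 23 30 37 47 57 70 84 101 119 141 164; ≤6: 1 1 2 3 5 7 11 14 20 26 35 44 58 71 90 110 136 163 199 235; ≤7: 1 1 2 3 5 7 11 15 21 28 38 49 65 82 105 131 164 201 248 300; ≤8: 1 1 2 3 5 7 11 15 22 29 40 52 70 89 116 146 186 230 288 352; ≤9: 1 1 2 3 5 7 11 15 22 30 41 54 73 94 123 157 201 252 318 393; ≤10: 1 1 2 3 5 7 11 15 22 30 42 55 75 97 128 164 212 267 340 423; ≤11: 1 1 2 3 5 7 11 15 22 30 42 56 76 99 131 169 219 278 355 445; ≤12: 1 1 2 3 5 7 11 15 22 30 42 56 77 100 133 172 224 285 366 460. r_12(19) = 460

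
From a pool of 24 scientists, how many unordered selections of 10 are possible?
C(24,10) = 24!/(10!×14!) = 1961256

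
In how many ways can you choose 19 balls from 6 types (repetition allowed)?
C(19+6-1, 6-1) = C(24, 5) = 42504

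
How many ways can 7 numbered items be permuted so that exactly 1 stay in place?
Choose the 1 fixed point C(7,1) = 7, derange the rest: !6 = Σ_{j=0}^{6} (-1)^j·6!/j! = 720 - 720 + 360 - 120 + 30 - 6 + 1 = 265. Product = 7 × 265 = 1855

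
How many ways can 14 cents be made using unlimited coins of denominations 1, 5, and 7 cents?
Coefficient of x^14 in 1/(1-x^1) · 1/(1-x^5) · 1/(1-x^7). Case on j = number of 7-cent coins (j = 0..2); remainder r = 14 - 7j is made from {1,5} in ⌊r/5⌋+1 ways. r = 14, 7, 0 → 3 + 2 + 1 = 6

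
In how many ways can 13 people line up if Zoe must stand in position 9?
Fix one position: (13-1)! = 479001600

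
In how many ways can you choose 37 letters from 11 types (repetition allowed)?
C(37+11-1, 11-1) = C(47, 10) = 5178066751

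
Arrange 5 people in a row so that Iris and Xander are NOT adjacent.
Total - adjacent = 5! - (5-1)!×2 = 120 - 48 = 72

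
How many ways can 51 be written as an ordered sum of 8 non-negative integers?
C(51+8-1, 8-1) = C(58, 7) = 300674088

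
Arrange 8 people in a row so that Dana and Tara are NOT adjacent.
Total - adjacent = 8! - (8-1)!×2 = 40320 - 10080 = 30240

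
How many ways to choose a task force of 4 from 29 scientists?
C(29,4) = 29!/(4!×25!) = 23751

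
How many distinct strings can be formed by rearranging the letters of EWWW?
4! / (3! × 1!) = 4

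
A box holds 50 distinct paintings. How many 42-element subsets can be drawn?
C(50,42) = 50!/(42!×8!) = 536878650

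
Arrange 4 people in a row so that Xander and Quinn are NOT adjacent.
Total - adjacent = 4! - (4-1)!×2 = 24 - 12 = 12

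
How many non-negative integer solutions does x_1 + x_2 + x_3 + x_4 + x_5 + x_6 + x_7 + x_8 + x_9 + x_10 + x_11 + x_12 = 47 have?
C(47+12-1, 12-1) = C(58, 11) = 227692286640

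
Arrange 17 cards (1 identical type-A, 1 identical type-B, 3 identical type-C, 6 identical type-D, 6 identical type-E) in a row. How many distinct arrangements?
17! / (1! × 1! × 3! × 6! × 6!) = 114354240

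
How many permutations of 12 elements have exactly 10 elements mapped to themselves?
Choose the 10 fixed points C(12,10) = 66, derange the rest: !2 = Σ_{j=0}^{2} (-1)^j·2!/j! = 2 - 2 + 1 = 1. Product = 66 × 1 = 66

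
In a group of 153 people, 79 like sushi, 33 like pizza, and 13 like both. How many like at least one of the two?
|A∪B| = |A| + |B| - |A∩B| = 79 + 33 - 13 = 99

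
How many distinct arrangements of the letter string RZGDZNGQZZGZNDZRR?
17! / (2! × 3! × 6! × 3! × 2! × 1!) = 3430627200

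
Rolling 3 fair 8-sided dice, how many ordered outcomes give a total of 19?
Coefficient of x^19 in (x + x² + ... + x^8)^3. By inclusion-exclusion on dice exceeding 8: Σ_j (-1)^j C(3,j)·C(19-1-8j, 2) = C(3,0)·C(18,2) - C(3,1)·C(10,2) + C(3,2)·C(2,2) = 1·153 - 3·45 + 3·1 = 21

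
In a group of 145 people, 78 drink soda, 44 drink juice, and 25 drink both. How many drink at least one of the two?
|A∪B| = |A| + |B| - |A∩B| = 78 + 44 - 25 = 97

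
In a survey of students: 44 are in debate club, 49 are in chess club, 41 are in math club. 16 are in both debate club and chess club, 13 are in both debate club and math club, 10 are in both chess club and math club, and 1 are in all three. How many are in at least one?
|A∪B∪C| = 44+49+41-16-13-10+1 = 96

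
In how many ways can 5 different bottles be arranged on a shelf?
5! = 120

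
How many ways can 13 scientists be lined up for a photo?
13! = 6227020800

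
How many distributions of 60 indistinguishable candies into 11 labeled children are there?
C(60+11-1, 11-1) = C(70, 10) = 396704524216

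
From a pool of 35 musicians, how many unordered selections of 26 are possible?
C(35,26) = 35!/(26!×9!) = 70607460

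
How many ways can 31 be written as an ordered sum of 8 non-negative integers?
C(31+8-1, 8-1) = C(38, 7) = 12620256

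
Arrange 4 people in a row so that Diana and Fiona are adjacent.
Treat as block: (4-1)! × 2! = 6 × 2 = 12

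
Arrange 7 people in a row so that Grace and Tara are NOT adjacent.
Total - adjacent = 7! - (7-1)!×2 = 5040 - 1440 = 3600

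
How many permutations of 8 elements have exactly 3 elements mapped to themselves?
Choose the 3 fixed points C(8,3) = 56, derange the rest: !5 = Σ_{j=0}^{5} (-1)^j·5!/j! = 120 - 120 + 60 - 20 + 5 - 1 = 44. Product = 56 × 44 = 2464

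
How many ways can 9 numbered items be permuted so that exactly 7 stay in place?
Choose the 7 fixed points C(9,7) = 36, derange the rest: !2 = Σ_{j=0}^{2} (-1)^j·2!/j! = 2 - 2 + 1 = 1. Product = 36 × 1 = 36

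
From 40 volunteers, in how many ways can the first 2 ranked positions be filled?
P(40,2) = 40!/(40-2)! = 1560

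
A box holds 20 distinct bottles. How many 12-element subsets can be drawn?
C(20,12) = 20!/(12!×8!) = 125970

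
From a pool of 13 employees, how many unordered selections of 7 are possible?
C(13,7) = 13!/(7!×6!) = 1716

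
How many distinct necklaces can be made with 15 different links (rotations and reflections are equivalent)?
(15-1)!/2 = 87178291200/2 = 43589145600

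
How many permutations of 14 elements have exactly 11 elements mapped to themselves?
Choose the 11 fixed points C(14,11) = 364, derange the rest: !3 = Σ_{j=0}^{3} (-1)^j·3!/j! = 6 - 6 + 3 - 1 = 2. Product = 364 × 2 = 728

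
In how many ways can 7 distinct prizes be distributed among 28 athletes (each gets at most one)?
P(28,7) = 28!/(28-7)! = 5967561600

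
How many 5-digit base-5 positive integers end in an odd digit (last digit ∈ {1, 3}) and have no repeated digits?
Last∈{1,3}. Last=0: 0. Last nonzero: 2×3×P(3,3) = 36. Total = 36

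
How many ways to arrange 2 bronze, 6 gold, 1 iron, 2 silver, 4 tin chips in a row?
15! / (2! × 6! × 1! × 2! × 4!) = 18918900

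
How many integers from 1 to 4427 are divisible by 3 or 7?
⌊4427/3⌋ + ⌊4427/7⌋ - ⌊4427/21⌋ = 1475 + 632 - 210 = 1897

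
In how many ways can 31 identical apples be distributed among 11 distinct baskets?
C(31+11-1, 11-1) = C(41, 10) = 1121099408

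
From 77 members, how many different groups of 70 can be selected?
C(77,70) = 77!/(70!×7!) = 2404808340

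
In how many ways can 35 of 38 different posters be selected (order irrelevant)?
C(38,35) = 38!/(35!×3!) = 8436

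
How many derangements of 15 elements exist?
!15 = Σ_{j=0}^{15} (-1)^j·15!/j! = 1307674368000 - 1307674368000 + 653837184000 - 217945728000 + 54486432000 - 10897286400 + 1816214400 - 259459200 + 32432400 - 3603600 + 360360 - 32760 + 2730 - 210 + 15 - 1 = 481066515734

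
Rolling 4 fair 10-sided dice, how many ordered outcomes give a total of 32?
Coefficient of x^32 in (x + x² + ... + x^10)^4. By inclusion-exclusion on dice exceeding 10: Σ_j (-1)^j C(4,j)·C(32-1-10j, 3) = C(4,0)·C(31,3) - C(4,1)·C(21,3) + C(4,2)·C(11,3) = 1·4495 - 4·1330 + 6·165 = 165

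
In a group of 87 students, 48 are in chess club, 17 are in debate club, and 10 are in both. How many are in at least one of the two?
|A∪B| = |A| + |B| - |A∩B| = 48 + 17 - 10 = 55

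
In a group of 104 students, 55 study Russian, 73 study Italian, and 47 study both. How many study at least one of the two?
|A∪B| = |A| + |B| - |A∩B| = 55 + 73 - 47 = 81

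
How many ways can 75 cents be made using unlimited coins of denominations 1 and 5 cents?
Coefficient of x^75 in 1/(1-x^1) · 1/(1-x^5). Use j coins of 5 for j = 0..⌊75/5⌋ = 15, the rest in 1s: 15 + 1 = 16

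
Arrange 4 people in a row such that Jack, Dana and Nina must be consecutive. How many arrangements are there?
Treat the 3 as one block: (4-3+1)! × 3! = 2 × 6 = 12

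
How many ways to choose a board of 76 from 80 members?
C(80,76) = 80!/(76!×4!) = 1581580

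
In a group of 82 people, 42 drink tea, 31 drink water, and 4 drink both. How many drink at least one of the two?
|A∪B| = |A| + |B| - |A∩B| = 42 + 31 - 4 = 69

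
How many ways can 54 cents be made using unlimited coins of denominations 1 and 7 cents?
Coefficient of x^54 in 1/(1-x^1) · 1/(1-x^7). Use j coins of 7 for j = 0..⌊54/7⌋ = 7, the rest in 1s: 7 + 1 = 8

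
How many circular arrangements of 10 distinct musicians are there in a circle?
Circular: fix one position, arrange the rest. (10-1)! = 362880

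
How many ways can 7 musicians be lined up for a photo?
7! = 5040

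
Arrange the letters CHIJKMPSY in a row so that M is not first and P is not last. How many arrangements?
By inclusion-exclusion: 9! - 2×(9-1)! + (9-2)! = 362880 - 80640 + 5040 = 287280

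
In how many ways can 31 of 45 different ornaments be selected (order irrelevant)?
C(45,31) = 45!/(31!×14!) = 166871334960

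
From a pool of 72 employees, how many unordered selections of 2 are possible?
C(72,2) = 72!/(2!×70!) = 2556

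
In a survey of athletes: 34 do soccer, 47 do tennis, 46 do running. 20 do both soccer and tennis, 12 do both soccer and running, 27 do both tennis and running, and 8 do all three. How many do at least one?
|A∪B∪C| = 34+47+46-20-12-27+8 = 76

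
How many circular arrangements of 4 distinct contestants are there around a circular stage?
Circular: fix one position, arrange the rest. (4-1)! = 6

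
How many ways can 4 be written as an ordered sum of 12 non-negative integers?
C(4+12-1, 12-1) = C(15, 11) = 1365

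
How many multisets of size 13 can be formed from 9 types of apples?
C(13+9-1, 9-1) = C(21, 8) = 203490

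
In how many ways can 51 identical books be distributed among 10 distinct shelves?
C(51+10-1, 10-1) = C(60, 9) = 14783142660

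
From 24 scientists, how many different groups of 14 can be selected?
C(24,14) = 24!/(14!×10!) = 1961256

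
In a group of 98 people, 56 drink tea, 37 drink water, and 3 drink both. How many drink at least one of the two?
|A∪B| = |A| + |B| - |A∩B| = 56 + 37 - 3 = 90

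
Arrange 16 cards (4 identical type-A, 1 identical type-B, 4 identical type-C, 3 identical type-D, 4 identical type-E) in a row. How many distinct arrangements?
16! / (4! × 1! × 4! × 3! × 4!) = 252252000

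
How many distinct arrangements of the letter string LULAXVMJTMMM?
12! / (2! × 1! × 1! × 1! × 1! × 4! × 1! × 1!) = 9979200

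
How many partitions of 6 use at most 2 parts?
By conjugation, equals partitions of 6 into parts ≤ 2. Let r_j(i) = number of partitions of i into parts ≤ j, for i = 0..6. r_1(i) = 1 for all i; r_j(i) = r_{j-1}(i) + r_j(i-j). Rows j = 2..2: ≤2: 1 1 2 2 3 3 4. r_2(6) = 4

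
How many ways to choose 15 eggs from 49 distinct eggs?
C(49,15) = 49!/(15!×34!) = 1575580702584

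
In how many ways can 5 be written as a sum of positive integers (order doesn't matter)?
Pentagonal recurrence p(n) = p(n-1) + p(n-2) - p(n-5) - p(n-7) + p(n-12) + p(n-15) - ... gives p(0..4) = 1, 1, 2, 3, 5. p(5) = p(4) + p(3) - p(0) = 5 + 3 - 1 = 7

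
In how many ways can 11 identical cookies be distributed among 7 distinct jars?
C(11+7-1, 7-1) = C(17, 6) = 12376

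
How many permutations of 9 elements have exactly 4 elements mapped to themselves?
Choose the 4 fixed points C(9,4) = 126, derange the rest: !5 = Σ_{j=0}^{5} (-1)^j·5!/j! = 120 - 120 + 60 - 20 + 5 - 1 = 44. Product = 126 × 44 = 5544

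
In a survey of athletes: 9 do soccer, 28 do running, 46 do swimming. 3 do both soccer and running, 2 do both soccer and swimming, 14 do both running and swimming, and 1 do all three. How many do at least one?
|A∪B∪C| = 9+28+46-3-2-14+1 = 65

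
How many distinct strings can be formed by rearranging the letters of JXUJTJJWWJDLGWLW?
16! / (1! × 4! × 5! × 2! × 1! × 1! × 1! × 1!) = 3632428800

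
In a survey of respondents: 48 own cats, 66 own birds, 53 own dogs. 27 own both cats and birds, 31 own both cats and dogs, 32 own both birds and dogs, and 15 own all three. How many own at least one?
|A∪B∪C| = 48+66+53-27-31-32+15 = 92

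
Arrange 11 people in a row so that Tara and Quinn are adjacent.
Treat as block: (11-1)! × 2! = 3628800 × 2 = 7257600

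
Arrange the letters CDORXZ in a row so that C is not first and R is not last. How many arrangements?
By inclusion-exclusion: 6! - 2×(6-1)! + (6-2)! = 720 - 240 + 24 = 504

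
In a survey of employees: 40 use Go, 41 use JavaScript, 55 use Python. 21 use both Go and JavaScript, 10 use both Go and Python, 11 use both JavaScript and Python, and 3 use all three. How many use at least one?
|A∪B∪C| = 40+41+55-21-10-11+3 = 97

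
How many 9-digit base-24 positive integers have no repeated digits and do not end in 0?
Last digit: 23 nonzero choices. First digit: 22 (nonzero, ≠last). Middle 7: P(22,7) = 859541760. Total = 434928130560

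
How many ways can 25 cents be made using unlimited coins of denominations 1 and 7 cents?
Coefficient of x^25 in 1/(1-x^1) · 1/(1-x^7). Use j coins of 7 for j = 0..⌊25/7⌋ = 3, the rest in 1s: 3 + 1 = 4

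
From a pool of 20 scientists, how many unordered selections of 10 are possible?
C(20,10) = 20!/(10!×10!) = 184756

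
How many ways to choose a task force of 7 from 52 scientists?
C(52,7) = 52!/(7!×45!) = 133784560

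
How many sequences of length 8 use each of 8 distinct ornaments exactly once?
8! = 40320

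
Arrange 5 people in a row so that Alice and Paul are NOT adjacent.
Total - adjacent = 5! - (5-1)!×2 = 120 - 48 = 72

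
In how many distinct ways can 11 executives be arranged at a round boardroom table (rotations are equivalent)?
Circular: fix one position, arrange the rest. (11-1)! = 3628800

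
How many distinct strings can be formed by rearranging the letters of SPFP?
4! / (1! × 2! × 1!) = 12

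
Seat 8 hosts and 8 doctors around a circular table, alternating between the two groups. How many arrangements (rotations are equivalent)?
Fix one of the hosts: (8-1)! ways for the remaining hosts, × 8! ways for the doctors = 5040 × 40320 = 203212800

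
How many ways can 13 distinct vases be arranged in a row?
13! = 6227020800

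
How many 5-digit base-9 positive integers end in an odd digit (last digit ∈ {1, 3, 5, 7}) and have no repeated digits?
Last∈{1,3,5,7}. Last=0: 0. Last nonzero: 4×7×P(7,3) = 5880. Total = 5880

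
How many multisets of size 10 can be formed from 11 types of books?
C(10+11-1, 11-1) = C(20, 10) = 184756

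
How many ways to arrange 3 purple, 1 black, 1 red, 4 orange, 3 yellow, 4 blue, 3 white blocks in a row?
19! / (3! × 1! × 1! × 4! × 3! × 4! × 3!) = 977728752000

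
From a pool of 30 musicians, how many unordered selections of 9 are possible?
C(30,9) = 30!/(9!×21!) = 14307150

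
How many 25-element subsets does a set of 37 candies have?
C(37,25) = 37!/(25!×12!) = 1852482996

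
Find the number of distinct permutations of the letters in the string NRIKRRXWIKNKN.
13! / (1! × 3! × 1! × 3! × 3! × 2!) = 14414400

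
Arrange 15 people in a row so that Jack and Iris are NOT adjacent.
Total - adjacent = 15! - (15-1)!×2 = 1307674368000 - 174356582400 = 1133317785600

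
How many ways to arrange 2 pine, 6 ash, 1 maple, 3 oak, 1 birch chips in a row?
13! / (2! × 6! × 1! × 3! × 1!) = 720720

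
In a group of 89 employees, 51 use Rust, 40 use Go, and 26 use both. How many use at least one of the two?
|A∪B| = |A| + |B| - |A∩B| = 51 + 40 - 26 = 65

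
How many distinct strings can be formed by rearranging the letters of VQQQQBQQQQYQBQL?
15! / (1! × 10! × 2! × 1! × 1!) = 180180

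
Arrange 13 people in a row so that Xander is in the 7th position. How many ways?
Fix one position: (13-1)! = 479001600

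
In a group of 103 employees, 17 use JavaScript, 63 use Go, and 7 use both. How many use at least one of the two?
|A∪B| = |A| + |B| - |A∩B| = 17 + 63 - 7 = 73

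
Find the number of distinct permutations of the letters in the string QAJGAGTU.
8! / (1! × 1! × 1! × 2! × 2! × 1!) = 10080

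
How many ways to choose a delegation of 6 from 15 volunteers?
C(15,6) = 15!/(6!×9!) = 5005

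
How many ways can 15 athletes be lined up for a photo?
15! = 1307674368000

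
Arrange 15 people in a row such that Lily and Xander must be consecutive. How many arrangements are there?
Treat the 2 as one block: (15-2+1)! × 2! = 87178291200 × 2 = 174356582400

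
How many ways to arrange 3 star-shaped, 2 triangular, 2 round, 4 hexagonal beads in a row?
11! / (3! × 2! × 2! × 4!) = 69300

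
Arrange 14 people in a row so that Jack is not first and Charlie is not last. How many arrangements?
By inclusion-exclusion: 14! - 2×(14-1)! + (14-2)! = 87178291200 - 12454041600 + 479001600 = 75203251200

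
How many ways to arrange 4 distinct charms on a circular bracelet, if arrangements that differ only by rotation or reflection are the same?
(4-1)!/2 = 6/2 = 3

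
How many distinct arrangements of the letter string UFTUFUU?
7! / (2! × 1! × 4!) = 105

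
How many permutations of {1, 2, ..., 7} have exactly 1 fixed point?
Choose the 1 fixed point C(7,1) = 7, derange the rest: !6 = Σ_{j=0}^{6} (-1)^j·6!/j! = 720 - 720 + 360 - 120 + 30 - 6 + 1 = 265. Product = 7 × 265 = 1855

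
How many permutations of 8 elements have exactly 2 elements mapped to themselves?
Choose the 2 fixed points C(8,2) = 28, derange the rest: !6 = Σ_{j=0}^{6} (-1)^j·6!/j! = 720 - 720 + 360 - 120 + 30 - 6 + 1 = 265. Product = 28 × 265 = 7420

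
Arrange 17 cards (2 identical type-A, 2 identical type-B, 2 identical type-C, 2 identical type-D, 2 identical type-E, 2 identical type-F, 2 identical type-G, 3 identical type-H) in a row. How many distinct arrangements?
17! / (2! × 2! × 2! × 2! × 2! × 2! × 2! × 3!) = 463134672000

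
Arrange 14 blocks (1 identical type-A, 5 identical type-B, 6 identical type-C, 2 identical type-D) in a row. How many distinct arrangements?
14! / (1! × 5! × 6! × 2!) = 504504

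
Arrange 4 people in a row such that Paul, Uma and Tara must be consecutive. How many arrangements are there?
Treat the 3 as one block: (4-3+1)! × 3! = 2 × 6 = 12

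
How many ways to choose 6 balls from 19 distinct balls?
C(19,6) = 19!/(6!×13!) = 27132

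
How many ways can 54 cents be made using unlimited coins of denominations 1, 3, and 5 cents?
Coefficient of x^54 in 1/(1-x^1) · 1/(1-x^3) · 1/(1-x^5). Case on j = number of 5-cent coins (j = 0..10); remainder r = 54 - 5j is made from {1,3} in ⌊r/3⌋+1 ways. r = 54, 49, 44, 39, 34, 29, 24, 19, 14, 9, 4 → 19 + 17 + 15 + 14 + 12 + 10 + 9 + 7 + 5 + 4 + 2 = 114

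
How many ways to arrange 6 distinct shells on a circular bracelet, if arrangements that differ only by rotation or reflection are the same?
(6-1)!/2 = 120/2 = 60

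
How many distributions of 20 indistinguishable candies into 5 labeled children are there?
C(20+5-1, 5-1) = C(24, 4) = 10626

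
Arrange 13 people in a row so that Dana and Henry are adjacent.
Treat as block: (13-1)! × 2! = 479001600 × 2 = 958003200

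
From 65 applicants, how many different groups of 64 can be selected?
C(65,64) = 65!/(64!×1!) = 65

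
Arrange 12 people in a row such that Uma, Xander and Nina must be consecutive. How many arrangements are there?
Treat the 3 as one block: (12-3+1)! × 3! = 3628800 × 6 = 21772800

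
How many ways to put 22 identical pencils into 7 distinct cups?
C(22+7-1, 7-1) = C(28, 6) = 376740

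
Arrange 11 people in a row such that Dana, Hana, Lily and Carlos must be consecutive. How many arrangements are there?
Treat the 4 as one block: (11-4+1)! × 4! = 40320 × 24 = 967680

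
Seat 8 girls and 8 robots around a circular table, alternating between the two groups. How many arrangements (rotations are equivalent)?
Fix one of the girls: (8-1)! ways for the remaining girls, × 8! ways for the robots = 5040 × 40320 = 203212800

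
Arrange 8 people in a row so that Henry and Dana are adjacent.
Treat as block: (8-1)! × 2! = 5040 × 2 = 10080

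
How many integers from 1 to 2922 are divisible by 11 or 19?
⌊2922/11⌋ + ⌊2922/19⌋ - ⌊2922/209⌋ = 265 + 153 - 13 = 405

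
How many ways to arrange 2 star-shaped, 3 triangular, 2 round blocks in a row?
7! / (2! × 3! × 2!) = 210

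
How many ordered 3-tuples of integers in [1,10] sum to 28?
Coefficient of x^28 in (x + x² + ... + x^10)^3. By inclusion-exclusion on dice exceeding 10: Σ_j (-1)^j C(3,j)·C(28-1-10j, 2) = C(3,0)·C(27,2) - C(3,1)·C(17,2) + C(3,2)·C(7,2) = 1·351 - 3·136 + 3·21 = 6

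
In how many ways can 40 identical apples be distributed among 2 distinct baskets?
C(40+2-1, 2-1) = C(41, 1) = 41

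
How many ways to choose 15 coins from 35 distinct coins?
C(35,15) = 35!/(15!×20!) = 3247943160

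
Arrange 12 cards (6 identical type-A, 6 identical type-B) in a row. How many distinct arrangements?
12! / (6! × 6!) = 924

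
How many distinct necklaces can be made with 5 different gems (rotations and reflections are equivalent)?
(5-1)!/2 = 24/2 = 12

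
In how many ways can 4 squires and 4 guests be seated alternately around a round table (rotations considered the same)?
Fix one of the squires: (4-1)! ways for the remaining squires, × 4! ways for the guests = 6 × 24 = 144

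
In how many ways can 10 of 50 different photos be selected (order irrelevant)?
C(50,10) = 50!/(10!×40!) = 10272278170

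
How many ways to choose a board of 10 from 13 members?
C(13,10) = 13!/(10!×3!) = 286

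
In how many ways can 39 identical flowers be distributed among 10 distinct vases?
C(39+10-1, 10-1) = C(48, 9) = 1677106640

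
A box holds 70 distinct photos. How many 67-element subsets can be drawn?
C(70,67) = 70!/(67!×3!) = 54740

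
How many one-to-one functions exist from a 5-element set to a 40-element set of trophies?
P(40,5) = 40!/(40-5)! = 78960960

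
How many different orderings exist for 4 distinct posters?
4! = 24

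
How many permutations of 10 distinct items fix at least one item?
Complement of the derangements. !10 = Σ_{j=0}^{10} (-1)^j·10!/j! = 3628800 - 3628800 + 1814400 - 604800 + 151200 - 30240 + 5040 - 720 + 90 - 10 + 1 = 1334961. 10! - !10 = 3628800 - 1334961 = 2293839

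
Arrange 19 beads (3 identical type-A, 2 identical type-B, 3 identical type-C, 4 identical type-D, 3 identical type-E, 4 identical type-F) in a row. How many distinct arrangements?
19! / (3! × 2! × 3! × 4! × 3! × 4!) = 488864376000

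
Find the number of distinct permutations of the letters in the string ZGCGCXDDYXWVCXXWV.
17! / (3! × 1! × 2! × 2! × 4! × 2! × 2! × 1!) = 154378224000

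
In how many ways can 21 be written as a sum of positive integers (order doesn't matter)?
Pentagonal recurrence p(n) = p(n-1) + p(n-2) - p(n-5) - p(n-7) + p(n-12) + p(n-15) - ... gives p(0..20) = 1, 1, 2, 3, 5, 7, 11, 15, 22, 30, 42, 56, 77, 101, 135, 176, 231, 297, 385, 490, 627. p(21) = p(20) + p(19) - p(16) - p(14) + p(9) + p(6) = 627 + 490 - 231 - 135 + 30 + 11 = 792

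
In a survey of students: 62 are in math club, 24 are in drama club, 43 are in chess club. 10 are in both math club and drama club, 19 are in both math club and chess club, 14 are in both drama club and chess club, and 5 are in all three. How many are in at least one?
|A∪B∪C| = 62+24+43-10-19-14+5 = 91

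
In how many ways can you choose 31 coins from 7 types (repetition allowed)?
C(31+7-1, 7-1) = C(37, 6) = 2324784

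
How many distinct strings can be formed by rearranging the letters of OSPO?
4! / (2! × 1! × 1!) = 12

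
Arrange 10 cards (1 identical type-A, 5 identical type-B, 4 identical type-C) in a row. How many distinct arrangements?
10! / (1! × 5! × 4!) = 1260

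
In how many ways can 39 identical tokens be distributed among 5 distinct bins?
C(39+5-1, 5-1) = C(43, 4) = 123410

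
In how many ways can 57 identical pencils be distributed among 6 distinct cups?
C(57+6-1, 6-1) = C(62, 5) = 6471002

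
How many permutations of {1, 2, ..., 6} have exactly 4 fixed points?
Choose the 4 fixed points C(6,4) = 15, derange the rest: !2 = Σ_{j=0}^{2} (-1)^j·2!/j! = 2 - 2 + 1 = 1. Product = 15 × 1 = 15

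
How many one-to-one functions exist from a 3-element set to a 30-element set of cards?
P(30,3) = 30!/(30-3)! = 24360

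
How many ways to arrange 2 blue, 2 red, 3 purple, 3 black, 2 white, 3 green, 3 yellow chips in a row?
18! / (2! × 2! × 3! × 3! × 2! × 3! × 3!) = 617512896000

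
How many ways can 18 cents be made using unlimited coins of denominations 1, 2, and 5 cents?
Coefficient of x^18 in 1/(1-x^1) · 1/(1-x^2) · 1/(1-x^5). Case on j = number of 5-cent coins (j = 0..3); remainder r = 18 - 5j is made from {1,2} in ⌊r/2⌋+1 ways. r = 18, 13, 8, 3 → 10 + 7 + 5 + 2 = 24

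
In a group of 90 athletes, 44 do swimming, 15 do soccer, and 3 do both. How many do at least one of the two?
|A∪B| = |A| + |B| - |A∩B| = 44 + 15 - 3 = 56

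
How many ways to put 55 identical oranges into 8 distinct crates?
C(55+8-1, 8-1) = C(62, 7) = 491796152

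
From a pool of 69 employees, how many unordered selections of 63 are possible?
C(69,63) = 69!/(63!×6!) = 119877472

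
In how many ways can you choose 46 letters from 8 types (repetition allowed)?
C(46+8-1, 8-1) = C(53, 7) = 154143080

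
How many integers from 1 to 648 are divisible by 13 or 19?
⌊648/13⌋ + ⌊648/19⌋ - ⌊648/247⌋ = 49 + 34 - 2 = 81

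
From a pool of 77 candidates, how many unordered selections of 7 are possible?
C(77,7) = 77!/(7!×70!) = 2404808340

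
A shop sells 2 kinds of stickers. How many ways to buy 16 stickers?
C(16+2-1, 2-1) = C(17, 1) = 17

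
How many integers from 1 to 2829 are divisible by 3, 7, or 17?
⌊2829/3⌋+⌊2829/7⌋+⌊2829/17⌋ - ⌊2829/21⌋-⌊2829/51⌋-⌊2829/119⌋ + ⌊2829/357⌋ = 943+404+166 - 134-55-23 + 7 = 1308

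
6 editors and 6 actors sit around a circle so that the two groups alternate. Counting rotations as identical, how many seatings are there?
Fix one of the editors: (6-1)! ways for the remaining editors, × 6! ways for the actors = 120 × 720 = 86400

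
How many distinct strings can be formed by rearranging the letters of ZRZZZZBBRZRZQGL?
15! / (1! × 2! × 3! × 1! × 1! × 7!) = 21621600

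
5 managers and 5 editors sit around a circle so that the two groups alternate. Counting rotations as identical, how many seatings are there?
Fix one of the managers: (5-1)! ways for the remaining managers, × 5! ways for the editors = 24 × 120 = 2880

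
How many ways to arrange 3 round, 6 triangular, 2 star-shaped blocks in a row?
11! / (3! × 6! × 2!) = 4620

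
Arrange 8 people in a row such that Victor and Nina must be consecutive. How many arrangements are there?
Treat the 2 as one block: (8-2+1)! × 2! = 5040 × 2 = 10080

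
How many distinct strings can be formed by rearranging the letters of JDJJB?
5! / (1! × 3! × 1!) = 20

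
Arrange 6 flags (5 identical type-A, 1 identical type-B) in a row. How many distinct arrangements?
6! / (5! × 1!) = 6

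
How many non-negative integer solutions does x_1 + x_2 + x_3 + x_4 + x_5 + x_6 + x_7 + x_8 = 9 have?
C(9+8-1, 8-1) = C(16, 7) = 11440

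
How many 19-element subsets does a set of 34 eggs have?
C(34,19) = 34!/(19!×15!) = 1855967520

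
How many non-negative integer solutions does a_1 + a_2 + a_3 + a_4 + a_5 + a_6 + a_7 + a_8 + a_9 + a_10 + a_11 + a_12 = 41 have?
C(41+12-1, 12-1) = C(52, 11) = 60403728840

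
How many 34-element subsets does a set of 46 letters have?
C(46,34) = 46!/(34!×12!) = 38910617655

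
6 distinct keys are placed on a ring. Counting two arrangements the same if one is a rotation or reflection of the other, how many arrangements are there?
(6-1)!/2 = 120/2 = 60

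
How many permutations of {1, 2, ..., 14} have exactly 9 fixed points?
Choose the 9 fixed points C(14,9) = 2002, derange the rest: !5 = Σ_{j=0}^{5} (-1)^j·5!/j! = 120 - 120 + 60 - 20 + 5 - 1 = 44. Product = 2002 × 44 = 88088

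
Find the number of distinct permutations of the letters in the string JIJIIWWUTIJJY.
13! / (4! × 1! × 1! × 2! × 1! × 4!) = 5405400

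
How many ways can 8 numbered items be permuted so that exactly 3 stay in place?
Choose the 3 fixed points C(8,3) = 56, derange the rest: !5 = Σ_{j=0}^{5} (-1)^j·5!/j! = 120 - 120 + 60 - 20 + 5 - 1 = 44. Product = 56 × 44 = 2464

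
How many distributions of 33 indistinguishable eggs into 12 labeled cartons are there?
C(33+12-1, 12-1) = C(44, 11) = 7669339132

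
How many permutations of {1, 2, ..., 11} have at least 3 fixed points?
Exactly j fixed points: C(11,j)·!(11-j); sum over j ≥ 3 (derangement numbers via !m = (m-1)·(!(m-1) + !(m-2)): !0..!8 = 1, 0, 1, 2, 9, 44, 265, 1854, 14833). Σ_{j=3}^{11} C(11,j)·!(11-j) = C(11,3)·!8 + C(11,4)·!7 + C(11,5)·!6 + C(11,6)·!5 + C(11,7)·!4 + C(11,8)·!3 + C(11,9)·!2 + C(11,10)·!1 + C(11,11)·!0 = 165·14833 + 330·1854 + 462·265 + 462·44 + 330·9 + 165·2 + 55·1 + 11·0 + 1·1 = 3205379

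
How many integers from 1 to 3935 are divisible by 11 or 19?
⌊3935/11⌋ + ⌊3935/19⌋ - ⌊3935/209⌋ = 357 + 207 - 18 = 546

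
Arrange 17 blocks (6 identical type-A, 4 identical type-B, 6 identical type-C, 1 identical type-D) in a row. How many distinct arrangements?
17! / (6! × 4! × 6! × 1!) = 28588560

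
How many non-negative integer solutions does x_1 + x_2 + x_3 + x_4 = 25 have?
C(25+4-1, 4-1) = C(28, 3) = 3276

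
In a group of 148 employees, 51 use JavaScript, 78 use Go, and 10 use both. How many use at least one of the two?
|A∪B| = |A| + |B| - |A∩B| = 51 + 78 - 10 = 119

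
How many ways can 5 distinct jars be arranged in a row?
5! = 120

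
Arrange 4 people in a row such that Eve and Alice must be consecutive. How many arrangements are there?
Treat the 2 as one block: (4-2+1)! × 2! = 6 × 2 = 12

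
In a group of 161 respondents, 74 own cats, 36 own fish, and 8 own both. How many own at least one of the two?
|A∪B| = |A| + |B| - |A∩B| = 74 + 36 - 8 = 102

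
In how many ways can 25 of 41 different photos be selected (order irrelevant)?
C(41,25) = 41!/(25!×16!) = 103077446706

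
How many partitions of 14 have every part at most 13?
Let r_j(i) = number of partitions of i into parts ≤ j, for i = 0..14. r_1(i) = 1 for all i; r_j(i) = r_{j-1}(i) + r_j(i-j). Rows j = 2..13: ≤2: 1 1 2 2 3 3 4 4 5 5 6 6 7 7 8; ≤3: 1 1 2 3 4 5 7 8 10 12 14 16 19 21 24; ≤4: 1 1 2 3 5 6 9 11 15 18 23 27 34 39 47; ≤5: 1 1 2 3 5 7 10 13 18 23 30 37 47 57 70; ≤6: 1 1 2 3 5 7 11 14 20 26 35 44 58 71 90; ≤7: 1 1 2 3 5 7 11 15 21 28 38 49 65 82 105; ≤8: 1 1 2 3 5 7 11 15 22 29 40 52 70 89 116; ≤9: 1 1 2 3 5 7 11 15 22 30 41 54 73 94 123; ≤10: 1 1 2 3 5 7 11 15 22 30 42 55 75 97 128; ≤11: 1 1 2 3 5 7 11 15 22 30 42 56 76 99 131; ≤12: 1 1 2 3 5 7 11 15 22 30 42 56 77 100 133; ≤13: 1 1 2 3 5 7 11 15 22 30 42 56 77 101 134. r_13(14) = 134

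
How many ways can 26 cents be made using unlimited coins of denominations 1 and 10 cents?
Coefficient of x^26 in 1/(1-x^1) · 1/(1-x^10). Use j coins of 10 for j = 0..⌊26/10⌋ = 2, the rest in 1s: 2 + 1 = 3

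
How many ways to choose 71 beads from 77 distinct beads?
C(77,71) = 77!/(71!×6!) = 237093780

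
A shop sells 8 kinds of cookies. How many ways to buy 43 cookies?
C(43+8-1, 8-1) = C(50, 7) = 99884400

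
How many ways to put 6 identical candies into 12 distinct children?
C(6+12-1, 12-1) = C(17, 11) = 12376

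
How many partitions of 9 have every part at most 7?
Let r_j(i) = number of partitions of i into parts ≤ j, for i = 0..9. r_1(i) = 1 for all i; r_j(i) = r_{j-1}(i) + r_j(i-j). Rows j = 2..7: ≤2: 1 1 2 2 3 3 4 4 5 5; ≤3: 1 1 2 3 4 5 7 8 10 12; ≤4: 1 1 2 3 5 6 9 11 15 18; ≤5: 1 1 2 3 5 7 10 13 18 23; ≤6: 1 1 2 3 5 7 11 14 20 26; ≤7: 1 1 2 3 5 7 11 15 21 28. r_7(9) = 28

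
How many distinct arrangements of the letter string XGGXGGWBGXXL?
12! / (1! × 1! × 1! × 4! × 5!) = 166320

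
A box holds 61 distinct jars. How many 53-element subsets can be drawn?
C(61,53) = 61!/(53!×8!) = 2944827765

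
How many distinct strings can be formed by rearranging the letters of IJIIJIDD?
8! / (2! × 2! × 4!) = 420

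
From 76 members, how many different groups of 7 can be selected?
C(76,7) = 76!/(7!×69!) = 2186189400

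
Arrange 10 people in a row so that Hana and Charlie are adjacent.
Treat as block: (10-1)! × 2! = 362880 × 2 = 725760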